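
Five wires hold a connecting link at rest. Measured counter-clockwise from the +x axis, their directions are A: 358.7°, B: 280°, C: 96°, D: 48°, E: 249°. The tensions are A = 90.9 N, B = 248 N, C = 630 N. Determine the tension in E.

T_E ≈ 569 N

Resolve: ΣF_x = 90.9 cos 358.7° + 248 cos 280° + 630 cos 96° + T_D cos 48° + T_E cos 249° = 0.
        ΣF_y = 90.9 sin 358.7° + 248 sin 280° + 630 sin 96° + T_D sin 48° + T_E sin 249° = 0.
The known terms sum to (68.09, 380.3) N, so 0.6691 T_D − 0.3584 T_E = -68.09 and 0.7431 T_D − 0.9336 T_E = -380.3.
Solving simultaneously: T_D = 202.9 N, T_E = 568.8 N.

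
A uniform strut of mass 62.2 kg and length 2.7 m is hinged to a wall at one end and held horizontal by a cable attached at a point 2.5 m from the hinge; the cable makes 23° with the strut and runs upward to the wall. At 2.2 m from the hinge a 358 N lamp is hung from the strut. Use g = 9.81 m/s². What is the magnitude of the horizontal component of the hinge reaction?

Take torques about the hinge: T sin 23° · 2.5 = 62.2×9.81×1.35 + 358×2.2 = 1611.3 N·m.
So T = 1611.3 / (0.3907 × 2.5) = 1649.6 N.
ΣF_x = 0: H_x = T cos 23° = 1518.4 N.

H_x ≈ 1520 N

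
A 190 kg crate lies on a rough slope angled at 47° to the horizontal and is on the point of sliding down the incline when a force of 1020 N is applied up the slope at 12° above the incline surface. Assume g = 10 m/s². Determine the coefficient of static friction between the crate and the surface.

On the verge of sliding down the incline, friction is at its maximum μN and acts up the slope.
Perpendicular to incline: N = W cos 47° − P sin 12° = 1296 − 212.1 = 1084 N.
Along incline: P cos 12° + μN = W sin 47° → μ = (W sin 47° − P cos 12°) / N = 0.3616.

μ ≈ 0.362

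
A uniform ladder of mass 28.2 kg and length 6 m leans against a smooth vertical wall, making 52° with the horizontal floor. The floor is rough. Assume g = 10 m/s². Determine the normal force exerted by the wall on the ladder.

Torques about the foot: N_wall · 6 sin 52° = 28.2×10×3 cos 52° → N_wall = 110.16 N.

N_wall ≈ 110 N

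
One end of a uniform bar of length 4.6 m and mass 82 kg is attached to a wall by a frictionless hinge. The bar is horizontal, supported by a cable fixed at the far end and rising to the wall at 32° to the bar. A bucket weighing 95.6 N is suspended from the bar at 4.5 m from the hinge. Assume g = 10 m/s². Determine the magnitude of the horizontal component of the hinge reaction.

H_x ≈ 806 N

Take torques about the hinge: T sin 32° · 4.6 = 82×10×2.3 + 95.6×4.5 = 2316.2 N·m.
So T = 2316.2 / (0.5299 × 4.6) = 950.19 N.
ΣF_x = 0: H_x = T cos 32° = 805.8 N.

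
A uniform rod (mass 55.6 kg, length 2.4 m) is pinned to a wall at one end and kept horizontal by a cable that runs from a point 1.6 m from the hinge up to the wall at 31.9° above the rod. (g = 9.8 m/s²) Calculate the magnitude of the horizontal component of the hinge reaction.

H_x ≈ 657 N

Take torques about the hinge: T sin 31.9° · 1.6 = 55.6×9.8×1.2 = 653.86 N·m.
So T = 653.86 / (0.5284 × 1.6) = 773.34 N.
ΣF_x = 0: H_x = T cos 31.9° = 656.54 N.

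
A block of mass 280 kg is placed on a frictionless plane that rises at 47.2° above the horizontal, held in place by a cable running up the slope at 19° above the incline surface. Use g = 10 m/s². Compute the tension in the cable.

Take axes along and perpendicular to the incline. Weight components: W sin 47.2° = 2054 N down-slope, W cos 47.2° = 1902 N into the surface.
Along incline: T cos 19° = W sin 47.2° → T = 2173 N.
Perpendicular: N = W cos 47.2° − T sin 19° = 1195 N.

T ≈ 2170 N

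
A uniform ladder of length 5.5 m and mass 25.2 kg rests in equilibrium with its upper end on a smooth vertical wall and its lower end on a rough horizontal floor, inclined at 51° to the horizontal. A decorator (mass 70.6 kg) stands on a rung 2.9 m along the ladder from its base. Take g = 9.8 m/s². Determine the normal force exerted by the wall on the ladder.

Torques about the foot: N_wall · 5.5 sin 51° = 25.2×9.8×2.75 cos 51° + 70.6×9.8×2.9 cos 51° → N_wall = 395.41 N.

N_wall ≈ 395 N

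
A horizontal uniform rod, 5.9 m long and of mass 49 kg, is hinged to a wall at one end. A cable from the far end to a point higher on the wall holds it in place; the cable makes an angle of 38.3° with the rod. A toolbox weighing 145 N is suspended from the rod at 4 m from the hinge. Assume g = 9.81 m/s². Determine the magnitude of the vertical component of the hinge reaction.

|H_y| ≈ 287 N

Take torques about the hinge: T sin 38.3° · 5.9 = 49×9.81×2.95 + 145×4 = 1998 N·m.
So T = 1998 / (0.6198 × 5.9) = 546.4 N.
ΣF_y = 0: H_y = (49×9.81 + 145) − T sin 38.3° = 625.69 − 338.65 = 287.04 N.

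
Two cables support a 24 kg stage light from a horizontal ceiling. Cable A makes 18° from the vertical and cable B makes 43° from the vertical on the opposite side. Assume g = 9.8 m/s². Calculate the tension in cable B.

T_B ≈ 83.1 N

Angles from the horizontal: cable A is 90° − 18° = 72°, cable B is 90° − 43° = 47°.
Weight W = 24 × 9.8 = 235.2 N acts straight down.
Horizontal: T_A cos 72° = T_B cos 47°  →  T_A = 2.207 T_B.
Vertical: T_A sin 72° + T_B sin 47° = 235.2.
Substituting the horizontal relation into the vertical equation gives 2.83 T_B = 235.2, so T_B = 83.1 N.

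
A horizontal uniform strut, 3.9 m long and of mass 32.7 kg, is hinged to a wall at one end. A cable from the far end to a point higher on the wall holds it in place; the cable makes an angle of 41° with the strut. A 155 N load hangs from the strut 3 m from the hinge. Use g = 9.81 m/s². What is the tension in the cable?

Take torques about the hinge: T sin 41° · 3.9 = 32.7×9.81×1.95 + 155×3 = 1090.5 N·m.
So T = 1090.5 / (0.6561 × 3.9) = 426.22 N.

T ≈ 426 N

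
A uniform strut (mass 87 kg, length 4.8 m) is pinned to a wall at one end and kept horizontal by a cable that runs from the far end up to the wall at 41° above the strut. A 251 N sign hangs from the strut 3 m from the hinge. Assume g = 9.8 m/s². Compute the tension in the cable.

Take torques about the hinge: T sin 41° · 4.8 = 87×9.8×2.4 + 251×3 = 2799.2 N·m.
So T = 2799.2 / (0.6561 × 4.8) = 888.91 N.

T ≈ 889 N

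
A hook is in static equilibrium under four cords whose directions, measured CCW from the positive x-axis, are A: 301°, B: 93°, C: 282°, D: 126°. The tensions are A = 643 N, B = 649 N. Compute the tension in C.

T_C ≈ 731 N

Resolve: ΣF_x = 643 cos 301° + 649 cos 93° + T_C cos 282° + T_D cos 126° = 0.
        ΣF_y = 643 sin 301° + 649 sin 93° + T_C sin 282° + T_D sin 126° = 0.
The known terms sum to (297.2, 96.95) N, so 0.2079 T_C − 0.5878 T_D = -297.2 and -0.9781 T_C + 0.8090 T_D = -96.95.
Solving simultaneously: T_C = 731.3 N, T_D = 764.3 N.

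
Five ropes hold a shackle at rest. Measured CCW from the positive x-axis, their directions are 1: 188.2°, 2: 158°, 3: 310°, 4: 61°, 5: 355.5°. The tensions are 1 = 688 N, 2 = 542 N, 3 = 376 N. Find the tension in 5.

Resolve: ΣF_x = 688 cos 188.2° + 542 cos 158° + 376 cos 310° + T_4 cos 61° + T_5 cos 355.5° = 0.
        ΣF_y = 688 sin 188.2° + 542 sin 158° + 376 sin 310° + T_4 sin 61° + T_5 sin 355.5° = 0.
The known terms sum to (-941.8, -183.1) N, so 0.4848 T_4 + 0.9969 T_5 = 941.8 and 0.8746 T_4 − 0.0785 T_5 = 183.1.
Solving simultaneously: T_4 = 281.8 N, T_5 = 807.7 N.

T_5 ≈ 808 N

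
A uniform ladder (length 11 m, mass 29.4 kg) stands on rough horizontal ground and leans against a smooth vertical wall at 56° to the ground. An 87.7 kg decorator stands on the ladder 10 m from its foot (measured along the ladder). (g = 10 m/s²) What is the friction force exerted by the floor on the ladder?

f ≈ 637 N

Torques about the foot: N_wall · 11 sin 56° = 29.4×10×5.5 cos 56° + 87.7×10×10 cos 56° → N_wall = 636.92 N.
ΣF_x = 0: f_floor = N_wall = 636.92 N.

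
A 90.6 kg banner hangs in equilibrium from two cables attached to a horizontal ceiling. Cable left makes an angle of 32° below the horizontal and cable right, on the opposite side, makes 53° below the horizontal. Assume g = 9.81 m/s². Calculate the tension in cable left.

Weight W = 90.6 × 9.81 = 888.8 N acts straight down.
Horizontal: T_left cos 32° = T_right cos 53°  →  T_right = 1.409 T_left.
Vertical: T_left sin 32° + T_right sin 53° = 888.8.
Substituting the horizontal relation into the vertical equation gives 1.655 T_left = 888.8, so T_left = 536.9 N.

T_left ≈ 537 N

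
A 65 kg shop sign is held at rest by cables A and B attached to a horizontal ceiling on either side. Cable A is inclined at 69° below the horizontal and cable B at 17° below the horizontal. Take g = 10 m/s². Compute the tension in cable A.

T_A ≈ 623 N

Weight W = 65 × 10 = 650 N acts straight down.
Horizontal: T_A cos 69° = T_B cos 17°  →  T_B = 0.3747 T_A.
Vertical: T_A sin 69° + T_B sin 17° = 650.
Substituting the horizontal relation into the vertical equation gives 1.043 T_A = 650, so T_A = 623.1 N.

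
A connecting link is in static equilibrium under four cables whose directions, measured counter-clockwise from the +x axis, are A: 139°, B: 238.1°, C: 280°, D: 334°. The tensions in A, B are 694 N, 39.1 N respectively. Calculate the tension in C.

T_C ≈ 174 N

Resolve: ΣF_x = 694 cos 139° + 39.1 cos 238.1° + T_C cos 280° + T_D cos 334° = 0.
        ΣF_y = 694 sin 139° + 39.1 sin 238.1° + T_C sin 280° + T_D sin 334° = 0.
The known terms sum to (-544.4, 422.1) N, so 0.1736 T_C + 0.8988 T_D = 544.4 and -0.9848 T_C − 0.4384 T_D = -422.1.
Solving simultaneously: T_C = 173.9 N, T_D = 572.1 N.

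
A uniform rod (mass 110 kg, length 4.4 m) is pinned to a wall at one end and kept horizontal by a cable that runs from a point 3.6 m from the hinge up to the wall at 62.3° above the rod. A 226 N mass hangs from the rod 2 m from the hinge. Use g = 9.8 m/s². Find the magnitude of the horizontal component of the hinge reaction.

Take torques about the hinge: T sin 62.3° · 3.6 = 110×9.8×2.2 + 226×2 = 2823.6 N·m.
So T = 2823.6 / (0.8854 × 3.6) = 885.86 N.
ΣF_x = 0: H_x = T cos 62.3° = 411.78 N.

H_x ≈ 412 N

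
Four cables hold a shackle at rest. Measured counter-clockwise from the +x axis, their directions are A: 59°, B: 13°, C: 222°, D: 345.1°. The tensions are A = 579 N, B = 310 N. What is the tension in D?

T_D ≈ 22.7 N

Resolve: ΣF_x = 579 cos 59° + 310 cos 13° + T_C cos 222° + T_D cos 345.1° = 0.
        ΣF_y = 579 sin 59° + 310 sin 13° + T_C sin 222° + T_D sin 345.1° = 0.
The known terms sum to (600.3, 566) N, so -0.7431 T_C + 0.9664 T_D = -600.3 and -0.6691 T_C − 0.2571 T_D = -566.
Solving simultaneously: T_C = 837.2 N, T_D = 22.67 N.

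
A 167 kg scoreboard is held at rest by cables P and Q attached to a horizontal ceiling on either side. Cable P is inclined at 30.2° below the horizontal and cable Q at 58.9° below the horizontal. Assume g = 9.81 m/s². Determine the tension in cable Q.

Weight W = 167 × 9.81 = 1638 N acts straight down.
Horizontal: T_P cos 30.2° = T_Q cos 58.9°  →  T_P = 0.5976 T_Q.
Vertical: T_P sin 30.2° + T_Q sin 58.9° = 1638.
Substituting the horizontal relation into the vertical equation gives 1.157 T_Q = 1638, so T_Q = 1416 N.

T_Q ≈ 1420 N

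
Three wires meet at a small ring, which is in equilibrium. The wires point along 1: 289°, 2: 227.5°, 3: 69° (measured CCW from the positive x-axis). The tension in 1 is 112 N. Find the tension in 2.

Resolve: ΣF_x = 112 cos 289° + T_2 cos 227.5° + T_3 cos 69° = 0.
        ΣF_y = 112 sin 289° + T_2 sin 227.5° + T_3 sin 69° = 0.
The known terms sum to (36.46, -105.9) N, so -0.6756 T_2 + 0.3584 T_3 = -36.46 and -0.7373 T_2 + 0.9336 T_3 = 105.9.
Solving simultaneously: T_2 = 196.4 N, T_3 = 268.6 N.

T_2 ≈ 196 N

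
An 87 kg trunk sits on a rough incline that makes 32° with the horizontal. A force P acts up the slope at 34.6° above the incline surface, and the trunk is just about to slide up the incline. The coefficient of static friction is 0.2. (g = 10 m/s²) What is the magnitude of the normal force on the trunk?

N ≈ 369 N

On the verge of sliding up the incline, friction equals μN and acts down the slope.
Perpendicular: N + P sin 34.6° = W cos 32° = 737.8 N.
Along incline: P cos 34.6° = W sin 32° + μN  with W sin 32° = 461 N.
Solving the pair for P and N: P = 649.7 N, N = 368.9 N (and f = μN = 73.77 N).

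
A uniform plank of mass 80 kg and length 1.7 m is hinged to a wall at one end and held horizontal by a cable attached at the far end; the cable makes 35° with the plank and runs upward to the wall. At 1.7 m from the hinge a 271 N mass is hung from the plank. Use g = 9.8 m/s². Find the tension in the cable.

T ≈ 1160 N

Take torques about the hinge: T sin 35° · 1.7 = 80×9.8×0.85 + 271×1.7 = 1127.1 N·m.
So T = 1127.1 / (0.5736 × 1.7) = 1155.9 N.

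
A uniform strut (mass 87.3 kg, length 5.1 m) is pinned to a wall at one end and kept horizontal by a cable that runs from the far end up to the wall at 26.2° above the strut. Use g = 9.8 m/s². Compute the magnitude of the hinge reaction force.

Take torques about the hinge: T sin 26.2° · 5.1 = 87.3×9.8×2.55 = 2181.6 N·m.
So T = 2181.6 / (0.4415 × 5.1) = 968.89 N.
ΣF_x = 0: H_x = T cos 26.2° = 869.34 N.
ΣF_y = 0: H_y = (87.3×9.8) − T sin 26.2° = 855.54 − 427.77 = 427.77 N.
|H| = √(H_x² + H_y²) = √((869.34)² + (427.77)²) = 968.89 N.

|H| ≈ 969 N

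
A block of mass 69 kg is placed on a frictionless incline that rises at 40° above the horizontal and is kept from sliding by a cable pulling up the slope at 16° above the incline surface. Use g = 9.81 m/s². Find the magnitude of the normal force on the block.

N ≈ 394 N

Take axes along and perpendicular to the incline. Weight components: W sin 40° = 435.1 N down-slope, W cos 40° = 518.5 N into the surface.
Along incline: T cos 16° = W sin 40° → T = 452.6 N.
Perpendicular: N = W cos 40° − T sin 16° = 393.8 N.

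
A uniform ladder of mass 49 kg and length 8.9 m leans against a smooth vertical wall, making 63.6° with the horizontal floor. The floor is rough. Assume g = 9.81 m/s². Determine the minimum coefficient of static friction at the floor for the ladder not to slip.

μ_min ≈ 0.248

ΣF_y = 0: N_floor = 49×9.81 = 480.69 N.
Torques about the foot: N_wall · 8.9 sin 63.6° = 49×9.81×4.45 cos 63.6° → N_wall = 119.31 N.
ΣF_x = 0: f_floor = N_wall = 119.31 N.
μ_min = f_floor / N_floor = 119.31 / 480.69 = 0.2482.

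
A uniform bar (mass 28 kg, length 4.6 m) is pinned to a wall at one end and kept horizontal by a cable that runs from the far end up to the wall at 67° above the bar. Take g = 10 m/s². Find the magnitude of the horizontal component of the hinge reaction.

H_x ≈ 59.4 N

Take torques about the hinge: T sin 67° · 4.6 = 28×10×2.3 = 644 N·m.
So T = 644 / (0.9205 × 4.6) = 152.09 N.
ΣF_x = 0: H_x = T cos 67° = 59.426 N.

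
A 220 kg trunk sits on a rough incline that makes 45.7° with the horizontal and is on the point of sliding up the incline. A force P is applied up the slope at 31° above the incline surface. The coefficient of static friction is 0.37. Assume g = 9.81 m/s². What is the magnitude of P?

P ≈ 2010 N

On the verge of sliding up the incline, friction equals μN and acts down the slope.
Perpendicular: N + P sin 31° = W cos 45.7° = 1507 N.
Along incline: P cos 31° = W sin 45.7° + μN  with W sin 45.7° = 1545 N.
Solving the pair for P and N: P = 2007 N, N = 473.9 N (and f = μN = 175.3 N).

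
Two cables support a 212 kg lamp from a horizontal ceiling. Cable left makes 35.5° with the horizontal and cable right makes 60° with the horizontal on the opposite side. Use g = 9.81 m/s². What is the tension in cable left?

Weight W = 212 × 9.81 = 2080 N acts straight down.
Horizontal: T_left cos 35.5° = T_right cos 60°  →  T_right = 1.628 T_left.
Vertical: T_left sin 35.5° + T_right sin 60° = 2080.
Substituting the horizontal relation into the vertical equation gives 1.991 T_left = 2080, so T_left = 1045 N.

T_left ≈ 1040 N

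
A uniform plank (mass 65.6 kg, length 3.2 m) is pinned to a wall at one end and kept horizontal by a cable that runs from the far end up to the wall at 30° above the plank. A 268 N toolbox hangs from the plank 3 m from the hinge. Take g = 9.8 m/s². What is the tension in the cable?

T ≈ 1150 N

Take torques about the hinge: T sin 30° · 3.2 = 65.6×9.8×1.6 + 268×3 = 1832.6 N·m.
So T = 1832.6 / (0.5000 × 3.2) = 1145.4 N.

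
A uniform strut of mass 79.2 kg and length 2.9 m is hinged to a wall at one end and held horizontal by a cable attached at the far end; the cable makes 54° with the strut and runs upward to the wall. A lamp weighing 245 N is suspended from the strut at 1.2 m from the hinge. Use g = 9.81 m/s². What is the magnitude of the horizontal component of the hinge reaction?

Take torques about the hinge: T sin 54° · 2.9 = 79.2×9.81×1.45 + 245×1.2 = 1420.6 N·m.
So T = 1420.6 / (0.8090 × 2.9) = 605.49 N.
ΣF_x = 0: H_x = T cos 54° = 355.9 N.

H_x ≈ 356 N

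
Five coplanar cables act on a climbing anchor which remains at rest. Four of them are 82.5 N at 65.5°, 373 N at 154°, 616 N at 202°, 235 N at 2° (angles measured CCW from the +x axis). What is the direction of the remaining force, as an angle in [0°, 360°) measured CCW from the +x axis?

θ ≈ 359°

Sum the known components: ΣF_x = -637.3 N, ΣF_y = 16.03 N.
For equilibrium the remaining force must supply (−ΣF_x, −ΣF_y) = (637.3, -16.03) N.
Magnitude = √((637.3)² + (-16.03)²) = 637.5 N; direction = atan2(-16.03, 637.3) = 358.6°.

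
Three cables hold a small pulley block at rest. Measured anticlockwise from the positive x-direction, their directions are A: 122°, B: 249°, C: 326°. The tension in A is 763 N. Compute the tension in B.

Resolve: ΣF_x = 763 cos 122° + T_B cos 249° + T_C cos 326° = 0.
        ΣF_y = 763 sin 122° + T_B sin 249° + T_C sin 326° = 0.
The known terms sum to (-404.3, 647.1) N, so -0.3584 T_B + 0.8290 T_C = 404.3 and -0.9336 T_B − 0.5592 T_C = -647.1.
Solving simultaneously: T_B = 318.5 N, T_C = 625.4 N.

T_B ≈ 319 N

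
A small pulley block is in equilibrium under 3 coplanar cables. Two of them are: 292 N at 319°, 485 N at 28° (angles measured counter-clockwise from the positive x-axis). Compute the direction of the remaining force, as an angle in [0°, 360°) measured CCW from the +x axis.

Sum the known components: ΣF_x = 648.6 N, ΣF_y = 36.12 N.
For equilibrium the remaining force must supply (−ΣF_x, −ΣF_y) = (-648.6, -36.12) N.
Magnitude = √((-648.6)² + (-36.12)²) = 649.6 N; direction = atan2(-36.12, -648.6) = 183.2°.

θ ≈ 183°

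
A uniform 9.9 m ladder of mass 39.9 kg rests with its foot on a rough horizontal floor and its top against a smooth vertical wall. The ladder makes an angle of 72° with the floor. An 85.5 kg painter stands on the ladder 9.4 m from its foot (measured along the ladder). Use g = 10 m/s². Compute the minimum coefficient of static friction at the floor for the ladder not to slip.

ΣF_y = 0: N_floor = 39.9×10 + 85.5×10 = 1254 N.
Torques about the foot: N_wall · 9.9 sin 72° = 39.9×10×4.95 cos 72° + 85.5×10×9.4 cos 72° → N_wall = 328.6 N.
ΣF_x = 0: f_floor = N_wall = 328.6 N.
μ_min = f_floor / N_floor = 328.6 / 1254 = 0.262.

μ_min ≈ 0.262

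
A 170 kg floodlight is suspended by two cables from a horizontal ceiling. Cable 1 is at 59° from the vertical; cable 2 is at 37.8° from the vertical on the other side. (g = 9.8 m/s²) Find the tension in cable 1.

T_1 ≈ 1030 N

Angles from the horizontal: cable 1 is 90° − 59° = 31°, cable 2 is 90° − 37.8° = 52.2°.
Weight W = 170 × 9.8 = 1666 N acts straight down.
Horizontal: T_1 cos 31° = T_2 cos 52.2°  →  T_2 = 1.399 T_1.
Vertical: T_1 sin 31° + T_2 sin 52.2° = 1666.
Substituting the horizontal relation into the vertical equation gives 1.62 T_1 = 1666, so T_1 = 1028 N.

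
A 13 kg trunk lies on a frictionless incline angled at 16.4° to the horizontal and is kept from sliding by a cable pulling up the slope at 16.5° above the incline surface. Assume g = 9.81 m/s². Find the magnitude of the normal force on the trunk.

N ≈ 112 N

Take axes along and perpendicular to the incline. Weight components: W sin 16.4° = 36.01 N down-slope, W cos 16.4° = 122.3 N into the surface.
Along incline: T cos 16.5° = W sin 16.4° → T = 37.55 N.
Perpendicular: N = W cos 16.4° − T sin 16.5° = 111.7 N.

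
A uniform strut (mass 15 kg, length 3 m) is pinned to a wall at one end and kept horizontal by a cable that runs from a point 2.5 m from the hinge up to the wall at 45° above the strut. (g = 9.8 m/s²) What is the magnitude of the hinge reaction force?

|H| ≈ 106 N

Take torques about the hinge: T sin 45° · 2.5 = 15×9.8×1.5 = 220.5 N·m.
So T = 220.5 / (0.7071 × 2.5) = 124.73 N.
ΣF_x = 0: H_x = T cos 45° = 88.2 N.
ΣF_y = 0: H_y = (15×9.8) − T sin 45° = 147 − 88.2 = 58.8 N.
|H| = √(H_x² + H_y²) = √((88.2)² + (58.8)²) = 106 N.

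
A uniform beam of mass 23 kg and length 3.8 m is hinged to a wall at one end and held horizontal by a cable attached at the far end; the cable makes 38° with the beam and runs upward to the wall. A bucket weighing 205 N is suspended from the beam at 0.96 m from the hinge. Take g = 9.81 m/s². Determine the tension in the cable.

T ≈ 267 N

Take torques about the hinge: T sin 38° · 3.8 = 23×9.81×1.9 + 205×0.96 = 625.5 N·m.
So T = 625.5 / (0.6157 × 3.8) = 267.36 N.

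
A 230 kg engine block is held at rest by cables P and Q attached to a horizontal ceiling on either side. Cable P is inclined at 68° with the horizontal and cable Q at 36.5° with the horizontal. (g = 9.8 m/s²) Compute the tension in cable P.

Weight W = 230 × 9.8 = 2254 N acts straight down.
Horizontal: T_P cos 68° = T_Q cos 36.5°  →  T_Q = 0.466 T_P.
Vertical: T_P sin 68° + T_Q sin 36.5° = 2254.
Substituting the horizontal relation into the vertical equation gives 1.204 T_P = 2254, so T_P = 1872 N.

T_P ≈ 1870 N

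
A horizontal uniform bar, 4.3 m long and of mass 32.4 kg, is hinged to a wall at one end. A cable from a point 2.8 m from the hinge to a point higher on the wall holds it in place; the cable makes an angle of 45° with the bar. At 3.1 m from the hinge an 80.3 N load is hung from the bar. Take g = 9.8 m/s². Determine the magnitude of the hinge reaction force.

Take torques about the hinge: T sin 45° · 2.8 = 32.4×9.8×2.15 + 80.3×3.1 = 931.6 N·m.
So T = 931.6 / (0.7071 × 2.8) = 470.53 N.
ΣF_x = 0: H_x = T cos 45° = 332.71 N.
ΣF_y = 0: H_y = (32.4×9.8 + 80.3) − T sin 45° = 397.82 − 332.71 = 65.106 N.
|H| = √(H_x² + H_y²) = √((332.71)² + (65.106)²) = 339.02 N.

|H| ≈ 339 N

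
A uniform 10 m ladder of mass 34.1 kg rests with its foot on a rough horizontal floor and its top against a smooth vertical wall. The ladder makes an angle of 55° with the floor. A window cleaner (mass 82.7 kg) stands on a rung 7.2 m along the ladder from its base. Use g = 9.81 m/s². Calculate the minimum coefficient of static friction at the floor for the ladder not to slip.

ΣF_y = 0: N_floor = 34.1×9.81 + 82.7×9.81 = 1145.8 N.
Torques about the foot: N_wall · 10 sin 55° = 34.1×9.81×5 cos 55° + 82.7×9.81×7.2 cos 55° → N_wall = 526.13 N.
ΣF_x = 0: f_floor = N_wall = 526.13 N.
μ_min = f_floor / N_floor = 526.13 / 1145.8 = 0.4592.

μ_min ≈ 0.459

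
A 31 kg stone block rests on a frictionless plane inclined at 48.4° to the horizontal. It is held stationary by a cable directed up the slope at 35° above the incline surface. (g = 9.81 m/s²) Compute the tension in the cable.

Take axes along and perpendicular to the incline. Weight components: W sin 48.4° = 227.4 N down-slope, W cos 48.4° = 201.9 N into the surface.
Along incline: T cos 35° = W sin 48.4° → T = 277.6 N.
Perpendicular: N = W cos 48.4° − T sin 35° = 42.67 N.

T ≈ 278 N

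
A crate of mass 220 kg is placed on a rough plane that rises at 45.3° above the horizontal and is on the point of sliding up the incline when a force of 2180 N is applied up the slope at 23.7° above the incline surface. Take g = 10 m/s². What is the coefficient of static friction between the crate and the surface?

μ ≈ 0.644

On the verge of sliding up the incline, friction is at its maximum μN and acts down the slope.
Perpendicular to incline: N = W cos 45.3° − P sin 23.7° = 1547 − 876.2 = 671.2 N.
Along incline: P cos 23.7° − μN = W sin 45.3° → μ = −(W sin 45.3° − P cos 23.7°) / N = 0.6442.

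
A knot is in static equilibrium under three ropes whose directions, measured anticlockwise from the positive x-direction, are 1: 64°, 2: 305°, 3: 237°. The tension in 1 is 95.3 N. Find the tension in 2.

T_2 ≈ 12.5 N

Resolve: ΣF_x = 95.3 cos 64° + T_2 cos 305° + T_3 cos 237° = 0.
        ΣF_y = 95.3 sin 64° + T_2 sin 305° + T_3 sin 237° = 0.
The known terms sum to (41.78, 85.66) N, so 0.5736 T_2 − 0.5446 T_3 = -41.78 and -0.8192 T_2 − 0.8387 T_3 = -85.66.
Solving simultaneously: T_2 = 12.53 N, T_3 = 89.90 N.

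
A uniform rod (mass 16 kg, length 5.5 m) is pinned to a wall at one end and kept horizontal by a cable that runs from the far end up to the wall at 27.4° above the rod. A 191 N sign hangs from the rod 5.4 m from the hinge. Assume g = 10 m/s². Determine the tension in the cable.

Take torques about the hinge: T sin 27.4° · 5.5 = 16×10×2.75 + 191×5.4 = 1471.4 N·m.
So T = 1471.4 / (0.4602 × 5.5) = 581.33 N.

T ≈ 581 N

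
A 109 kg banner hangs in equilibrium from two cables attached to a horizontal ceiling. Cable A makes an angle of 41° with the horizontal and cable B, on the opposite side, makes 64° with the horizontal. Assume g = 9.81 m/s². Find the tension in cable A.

T_A ≈ 485 N

Weight W = 109 × 9.81 = 1069 N acts straight down.
Horizontal: T_A cos 41° = T_B cos 64°  →  T_B = 1.722 T_A.
Vertical: T_A sin 41° + T_B sin 64° = 1069.
Substituting the horizontal relation into the vertical equation gives 2.203 T_A = 1069, so T_A = 485.3 N.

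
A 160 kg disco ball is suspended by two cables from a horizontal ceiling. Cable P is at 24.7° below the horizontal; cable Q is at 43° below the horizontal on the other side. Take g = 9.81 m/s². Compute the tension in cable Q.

Weight W = 160 × 9.81 = 1570 N acts straight down.
Horizontal: T_P cos 24.7° = T_Q cos 43°  →  T_P = 0.805 T_Q.
Vertical: T_P sin 24.7° + T_Q sin 43° = 1570.
Substituting the horizontal relation into the vertical equation gives 1.018 T_Q = 1570, so T_Q = 1541 N.

T_Q ≈ 1540 N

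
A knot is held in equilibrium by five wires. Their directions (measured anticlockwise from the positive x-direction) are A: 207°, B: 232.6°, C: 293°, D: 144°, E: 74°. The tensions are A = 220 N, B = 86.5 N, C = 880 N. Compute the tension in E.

Resolve: ΣF_x = 220 cos 207° + 86.5 cos 232.6° + 880 cos 293° + T_D cos 144° + T_E cos 74° = 0.
        ΣF_y = 220 sin 207° + 86.5 sin 232.6° + 880 sin 293° + T_D sin 144° + T_E sin 74° = 0.
The known terms sum to (95.28, -978.6) N, so -0.8090 T_D + 0.2756 T_E = -95.28 and 0.5878 T_D + 0.9613 T_E = 978.6.
Solving simultaneously: T_D = 384.5 N, T_E = 782.9 N.

T_E ≈ 783 N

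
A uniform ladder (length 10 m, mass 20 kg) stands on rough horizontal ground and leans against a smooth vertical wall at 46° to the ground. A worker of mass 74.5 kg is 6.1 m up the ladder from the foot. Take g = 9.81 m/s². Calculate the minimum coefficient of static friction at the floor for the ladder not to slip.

μ_min ≈ 0.567

ΣF_y = 0: N_floor = 20×9.81 + 74.5×9.81 = 927.05 N.
Torques about the foot: N_wall · 10 sin 46° = 20×9.81×5 cos 46° + 74.5×9.81×6.1 cos 46° → N_wall = 525.25 N.
ΣF_x = 0: f_floor = N_wall = 525.25 N.
μ_min = f_floor / N_floor = 525.25 / 927.05 = 0.5666.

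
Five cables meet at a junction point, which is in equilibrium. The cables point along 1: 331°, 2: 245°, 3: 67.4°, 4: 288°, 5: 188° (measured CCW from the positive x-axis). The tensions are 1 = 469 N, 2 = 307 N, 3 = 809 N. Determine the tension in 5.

T_5 ≈ 647 N

Resolve: ΣF_x = 469 cos 331° + 307 cos 245° + 809 cos 67.4° + T_4 cos 288° + T_5 cos 188° = 0.
        ΣF_y = 469 sin 331° + 307 sin 245° + 809 sin 67.4° + T_4 sin 288° + T_5 sin 188° = 0.
The known terms sum to (591.3, 241.3) N, so 0.3090 T_4 − 0.9903 T_5 = -591.3 and -0.9511 T_4 − 0.1392 T_5 = -241.3.
Solving simultaneously: T_4 = 159 N, T_5 = 646.8 N.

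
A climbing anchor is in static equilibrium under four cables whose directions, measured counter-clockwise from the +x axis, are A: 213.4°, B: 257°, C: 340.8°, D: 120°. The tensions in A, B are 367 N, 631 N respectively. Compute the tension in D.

Resolve: ΣF_x = 367 cos 213.4° + 631 cos 257° + T_C cos 340.8° + T_D cos 120° = 0.
        ΣF_y = 367 sin 213.4° + 631 sin 257° + T_C sin 340.8° + T_D sin 120° = 0.
The known terms sum to (-448.3, -816.9) N, so 0.9444 T_C − 0.5000 T_D = 448.3 and -0.3289 T_C + 0.8660 T_D = 816.9.
Solving simultaneously: T_C = 1219 N, T_D = 1406 N.

T_D ≈ 1410 N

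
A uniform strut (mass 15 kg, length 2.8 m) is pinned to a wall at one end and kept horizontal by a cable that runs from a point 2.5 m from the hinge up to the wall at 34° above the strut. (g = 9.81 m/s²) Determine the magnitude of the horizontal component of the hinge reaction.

H_x ≈ 122 N

Take torques about the hinge: T sin 34° · 2.5 = 15×9.81×1.4 = 206.01 N·m.
So T = 206.01 / (0.5592 × 2.5) = 147.36 N.
ΣF_x = 0: H_x = T cos 34° = 122.17 N.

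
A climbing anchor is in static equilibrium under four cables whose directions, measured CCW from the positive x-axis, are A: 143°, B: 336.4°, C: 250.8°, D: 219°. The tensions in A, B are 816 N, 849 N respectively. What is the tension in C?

Resolve: ΣF_x = 816 cos 143° + 849 cos 336.4° + T_C cos 250.8° + T_D cos 219° = 0.
        ΣF_y = 816 sin 143° + 849 sin 336.4° + T_C sin 250.8° + T_D sin 219° = 0.
The known terms sum to (126.3, 151.2) N, so -0.3289 T_C − 0.7771 T_D = -126.3 and -0.9444 T_C − 0.6293 T_D = -151.2.
Solving simultaneously: T_C = 72.12 N, T_D = 132 N.

T_C ≈ 72.1 N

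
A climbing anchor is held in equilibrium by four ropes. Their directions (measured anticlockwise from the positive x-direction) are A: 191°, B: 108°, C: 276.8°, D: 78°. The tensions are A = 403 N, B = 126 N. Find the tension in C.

Resolve: ΣF_x = 403 cos 191° + 126 cos 108° + T_C cos 276.8° + T_D cos 78° = 0.
        ΣF_y = 403 sin 191° + 126 sin 108° + T_C sin 276.8° + T_D sin 78° = 0.
The known terms sum to (-434.5, 42.94) N, so 0.1184 T_C + 0.2079 T_D = 434.5 and -0.9930 T_C + 0.9781 T_D = -42.94.
Solving simultaneously: T_C = 1347 N, T_D = 1323 N.

T_C ≈ 1350 N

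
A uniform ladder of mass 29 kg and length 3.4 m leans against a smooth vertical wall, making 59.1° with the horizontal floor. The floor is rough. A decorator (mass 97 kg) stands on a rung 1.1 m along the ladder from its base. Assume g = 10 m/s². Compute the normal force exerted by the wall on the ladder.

Torques about the foot: N_wall · 3.4 sin 59.1° = 29×10×1.7 cos 59.1° + 97×10×1.1 cos 59.1° → N_wall = 274.6 N.

N_wall ≈ 275 N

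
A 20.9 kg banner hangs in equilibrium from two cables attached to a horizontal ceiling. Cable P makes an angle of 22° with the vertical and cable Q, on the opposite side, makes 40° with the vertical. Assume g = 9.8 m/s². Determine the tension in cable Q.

T_Q ≈ 86.9 N

Angles from the horizontal: cable P is 90° − 22° = 68°, cable Q is 90° − 40° = 50°.
Weight W = 20.9 × 9.8 = 204.8 N acts straight down.
Horizontal: T_P cos 68° = T_Q cos 50°  →  T_P = 1.716 T_Q.
Vertical: T_P sin 68° + T_Q sin 50° = 204.8.
Substituting the horizontal relation into the vertical equation gives 2.357 T_Q = 204.8, so T_Q = 86.9 N.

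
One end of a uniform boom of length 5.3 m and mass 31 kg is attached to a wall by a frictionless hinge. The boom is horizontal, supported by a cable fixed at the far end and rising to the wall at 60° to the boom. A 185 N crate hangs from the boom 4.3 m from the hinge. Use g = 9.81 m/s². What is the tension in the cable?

T ≈ 349 N

Take torques about the hinge: T sin 60° · 5.3 = 31×9.81×2.65 + 185×4.3 = 1601.4 N·m.
So T = 1601.4 / (0.8660 × 5.3) = 348.89 N.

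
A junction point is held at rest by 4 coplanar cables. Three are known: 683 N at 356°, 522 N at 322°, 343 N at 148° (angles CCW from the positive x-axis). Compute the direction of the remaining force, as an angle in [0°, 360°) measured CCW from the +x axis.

θ ≈ 167°

Sum the known components: ΣF_x = 801.8 N, ΣF_y = -187.3 N.
For equilibrium the remaining force must supply (−ΣF_x, −ΣF_y) = (-801.8, 187.3) N.
Magnitude = √((-801.8)² + (187.3)²) = 823.4 N; direction = atan2(187.3, -801.8) = 166.9°.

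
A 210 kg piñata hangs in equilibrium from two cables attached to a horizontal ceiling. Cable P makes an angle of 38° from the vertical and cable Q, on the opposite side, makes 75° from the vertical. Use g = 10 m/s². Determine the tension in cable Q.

Angles from the horizontal: cable P is 90° − 38° = 52°, cable Q is 90° − 75° = 15°.
Weight W = 210 × 10 = 2100 N acts straight down.
Horizontal: T_P cos 52° = T_Q cos 15°  →  T_P = 1.569 T_Q.
Vertical: T_P sin 52° + T_Q sin 15° = 2100.
Substituting the horizontal relation into the vertical equation gives 1.495 T_Q = 2100, so T_Q = 1405 N.

T_Q ≈ 1400 N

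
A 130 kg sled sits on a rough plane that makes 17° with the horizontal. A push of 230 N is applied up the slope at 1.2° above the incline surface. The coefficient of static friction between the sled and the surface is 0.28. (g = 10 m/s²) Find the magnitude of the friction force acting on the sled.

f ≈ 150 N

Axes along / perpendicular to the incline. W sin 17° = 380.1 N down-slope; W cos 17° = 1243 N into the surface.
Perpendicular: N = W cos 17° − P sin 1.2° = 1243 − 4.817 = 1238 N.
Along incline: P cos 1.2° + f = W sin 17° (friction acts up-slope) → f = 380.1 − 229.9 = 150.1 N.
|f| = 150.1 N ≤ μN = 346.7 N, so the sled is indeed static.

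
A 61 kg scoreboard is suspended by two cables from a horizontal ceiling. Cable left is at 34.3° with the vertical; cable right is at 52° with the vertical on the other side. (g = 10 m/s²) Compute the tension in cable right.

Angles from the horizontal: cable left is 90° − 34.3° = 55.7°, cable right is 90° − 52° = 38°.
Weight W = 61 × 10 = 610 N acts straight down.
Horizontal: T_left cos 55.7° = T_right cos 38°  →  T_left = 1.398 T_right.
Vertical: T_left sin 55.7° + T_right sin 38° = 610.
Substituting the horizontal relation into the vertical equation gives 1.771 T_right = 610, so T_right = 344.5 N.

T_right ≈ 344 N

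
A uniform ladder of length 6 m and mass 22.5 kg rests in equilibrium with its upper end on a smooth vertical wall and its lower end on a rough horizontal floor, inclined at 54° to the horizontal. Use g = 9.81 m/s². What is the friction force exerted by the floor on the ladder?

f ≈ 80.2 N

Torques about the foot: N_wall · 6 sin 54° = 22.5×9.81×3 cos 54° → N_wall = 80.183 N.
ΣF_x = 0: f_floor = N_wall = 80.183 N.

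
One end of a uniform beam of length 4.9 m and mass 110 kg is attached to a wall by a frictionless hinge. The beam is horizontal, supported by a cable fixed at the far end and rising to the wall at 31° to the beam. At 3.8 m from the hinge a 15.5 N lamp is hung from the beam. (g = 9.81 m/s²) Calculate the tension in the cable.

T ≈ 1070 N

Take torques about the hinge: T sin 31° · 4.9 = 110×9.81×2.45 + 15.5×3.8 = 2702.7 N·m.
So T = 2702.7 / (0.5150 × 4.9) = 1070.9 N.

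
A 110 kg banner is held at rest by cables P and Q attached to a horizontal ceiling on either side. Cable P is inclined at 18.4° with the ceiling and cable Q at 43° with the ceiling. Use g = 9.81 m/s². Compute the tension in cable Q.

T_Q ≈ 1170 N

Weight W = 110 × 9.81 = 1079 N acts straight down.
Horizontal: T_P cos 18.4° = T_Q cos 43°  →  T_P = 0.7708 T_Q.
Vertical: T_P sin 18.4° + T_Q sin 43° = 1079.
Substituting the horizontal relation into the vertical equation gives 0.9253 T_Q = 1079, so T_Q = 1166 N.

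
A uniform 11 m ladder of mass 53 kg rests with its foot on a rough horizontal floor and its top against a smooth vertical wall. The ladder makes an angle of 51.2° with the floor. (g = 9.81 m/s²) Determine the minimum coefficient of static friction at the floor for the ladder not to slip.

ΣF_y = 0: N_floor = 53×9.81 = 519.93 N.
Torques about the foot: N_wall · 11 sin 51.2° = 53×9.81×5.5 cos 51.2° → N_wall = 209.02 N.
ΣF_x = 0: f_floor = N_wall = 209.02 N.
μ_min = f_floor / N_floor = 209.02 / 519.93 = 0.402.

μ_min ≈ 0.402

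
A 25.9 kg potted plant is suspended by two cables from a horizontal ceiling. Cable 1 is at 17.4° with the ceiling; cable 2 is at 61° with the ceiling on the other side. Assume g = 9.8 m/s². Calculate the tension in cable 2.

Weight W = 25.9 × 9.8 = 253.8 N acts straight down.
Horizontal: T_1 cos 17.4° = T_2 cos 61°  →  T_1 = 0.5081 T_2.
Vertical: T_1 sin 17.4° + T_2 sin 61° = 253.8.
Substituting the horizontal relation into the vertical equation gives 1.027 T_2 = 253.8, so T_2 = 247.3 N.

T_2 ≈ 247 N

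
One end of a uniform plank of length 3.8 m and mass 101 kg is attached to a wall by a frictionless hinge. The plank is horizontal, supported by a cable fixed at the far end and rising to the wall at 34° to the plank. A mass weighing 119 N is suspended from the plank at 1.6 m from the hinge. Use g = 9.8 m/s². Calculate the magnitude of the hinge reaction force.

|H| ≈ 985 N

Take torques about the hinge: T sin 34° · 3.8 = 101×9.8×1.9 + 119×1.6 = 2071 N·m.
So T = 2071 / (0.5592 × 3.8) = 974.63 N.
ΣF_x = 0: H_x = T cos 34° = 808 N.
ΣF_y = 0: H_y = (101×9.8 + 119) − T sin 34° = 1108.8 − 545.01 = 563.79 N.
|H| = √(H_x² + H_y²) = √((808)² + (563.79)²) = 985.26 N.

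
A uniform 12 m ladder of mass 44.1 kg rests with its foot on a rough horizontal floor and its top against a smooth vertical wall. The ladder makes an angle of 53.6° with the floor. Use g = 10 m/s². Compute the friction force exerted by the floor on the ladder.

Torques about the foot: N_wall · 12 sin 53.6° = 44.1×10×6 cos 53.6° → N_wall = 162.57 N.
ΣF_x = 0: f_floor = N_wall = 162.57 N.

f ≈ 163 N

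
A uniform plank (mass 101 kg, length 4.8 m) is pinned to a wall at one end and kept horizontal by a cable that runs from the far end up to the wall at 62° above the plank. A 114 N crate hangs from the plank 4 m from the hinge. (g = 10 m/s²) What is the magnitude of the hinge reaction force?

Take torques about the hinge: T sin 62° · 4.8 = 101×10×2.4 + 114×4 = 2880 N·m.
So T = 2880 / (0.8829 × 4.8) = 679.54 N.
ΣF_x = 0: H_x = T cos 62° = 319.03 N.
ΣF_y = 0: H_y = (101×10 + 114) − T sin 62° = 1124 − 600 = 524 N.
|H| = √(H_x² + H_y²) = √((319.03)² + (524)²) = 613.48 N.

|H| ≈ 613 N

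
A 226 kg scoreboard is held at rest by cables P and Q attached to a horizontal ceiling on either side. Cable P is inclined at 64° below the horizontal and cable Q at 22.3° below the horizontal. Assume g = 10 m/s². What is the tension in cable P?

Weight W = 226 × 10 = 2260 N acts straight down.
Horizontal: T_P cos 64° = T_Q cos 22.3°  →  T_Q = 0.4738 T_P.
Vertical: T_P sin 64° + T_Q sin 22.3° = 2260.
Substituting the horizontal relation into the vertical equation gives 1.079 T_P = 2260, so T_P = 2095 N.

T_P ≈ 2100 N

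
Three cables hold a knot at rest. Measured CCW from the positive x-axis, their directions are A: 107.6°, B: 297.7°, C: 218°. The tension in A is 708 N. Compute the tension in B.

T_B ≈ 674 N

Resolve: ΣF_x = 708 cos 107.6° + T_B cos 297.7° + T_C cos 218° = 0.
        ΣF_y = 708 sin 107.6° + T_B sin 297.7° + T_C sin 218° = 0.
The known terms sum to (-214.1, 674.9) N, so 0.4648 T_B − 0.7880 T_C = 214.1 and -0.8854 T_B − 0.6157 T_C = -674.9.
Solving simultaneously: T_B = 674.5 N, T_C = 126.2 N.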